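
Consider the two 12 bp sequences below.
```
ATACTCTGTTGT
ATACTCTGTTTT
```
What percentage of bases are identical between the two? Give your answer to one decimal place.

91.7%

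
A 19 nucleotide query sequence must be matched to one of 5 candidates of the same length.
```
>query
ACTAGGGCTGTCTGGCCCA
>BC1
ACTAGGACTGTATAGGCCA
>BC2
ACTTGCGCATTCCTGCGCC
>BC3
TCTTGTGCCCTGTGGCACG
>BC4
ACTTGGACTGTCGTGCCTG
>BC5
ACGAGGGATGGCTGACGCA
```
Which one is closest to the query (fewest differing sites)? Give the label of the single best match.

BC1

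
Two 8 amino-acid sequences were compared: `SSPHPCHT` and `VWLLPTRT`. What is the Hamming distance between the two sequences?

6

The sequences differ at residues 1, 2, 3, 4, 6, 7 (1-based) — 6 in total.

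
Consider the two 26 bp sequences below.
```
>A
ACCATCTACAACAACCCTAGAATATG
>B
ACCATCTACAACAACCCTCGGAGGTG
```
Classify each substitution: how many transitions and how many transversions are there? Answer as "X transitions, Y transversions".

2 transitions, 2 transversions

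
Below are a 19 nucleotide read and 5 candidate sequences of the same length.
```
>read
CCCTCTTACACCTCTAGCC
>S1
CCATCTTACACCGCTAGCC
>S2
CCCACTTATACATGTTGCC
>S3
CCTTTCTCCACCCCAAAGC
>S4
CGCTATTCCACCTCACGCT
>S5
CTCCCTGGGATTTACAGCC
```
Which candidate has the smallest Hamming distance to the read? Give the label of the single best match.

S1

Hamming distances to read — S1: 2; S2: 5; S3: 8; S4: 6; S5: 9.
Smallest is S1 with 2 mismatches.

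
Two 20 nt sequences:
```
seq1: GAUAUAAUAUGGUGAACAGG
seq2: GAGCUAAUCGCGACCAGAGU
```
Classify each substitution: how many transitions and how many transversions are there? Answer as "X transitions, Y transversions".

Mismatches (1-based):
position 3: U→G (pyrimidine→purine, transversion)
position 4: A→C (purine→pyrimidine, transversion)
position 9: A→C (purine→pyrimidine, transversion)
position 10: U→G (pyrimidine→purine, transversion)
position 11: G→C (purine→pyrimidine, transversion)
position 13: U→A (pyrimidine→purine, transversion)
position 14: G→C (purine→pyrimidine, transversion)
position 15: A→C (purine→pyrimidine, transversion)
position 17: C→G (pyrimidine→purine, transversion)
position 20: G→U (purine→pyrimidine, transversion)

0 transitions, 10 transversions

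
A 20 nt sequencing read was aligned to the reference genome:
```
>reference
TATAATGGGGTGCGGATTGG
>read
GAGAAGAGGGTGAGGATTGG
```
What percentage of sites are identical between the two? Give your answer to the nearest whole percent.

75%

5 positions differ (1, 3, 6, 7, 13), so 15 of 20 match: 15/20 = 75%.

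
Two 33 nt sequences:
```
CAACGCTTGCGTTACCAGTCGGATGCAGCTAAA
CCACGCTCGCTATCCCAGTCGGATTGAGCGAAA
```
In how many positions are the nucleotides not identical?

The sequences differ at positions 2, 8, 11, 12, 14, 25, 26, 30 (1-based) — 8 in total.

8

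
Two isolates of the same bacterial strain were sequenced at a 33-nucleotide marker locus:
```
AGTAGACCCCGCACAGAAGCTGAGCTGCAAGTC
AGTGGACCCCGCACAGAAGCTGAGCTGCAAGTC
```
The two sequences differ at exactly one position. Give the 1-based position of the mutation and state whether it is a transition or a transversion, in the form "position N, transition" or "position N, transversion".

position 4, transition

The sequences differ only at position 4: A→G (purine→purine), a transition.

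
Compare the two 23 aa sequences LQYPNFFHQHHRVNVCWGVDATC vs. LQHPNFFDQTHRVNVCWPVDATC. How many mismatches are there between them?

4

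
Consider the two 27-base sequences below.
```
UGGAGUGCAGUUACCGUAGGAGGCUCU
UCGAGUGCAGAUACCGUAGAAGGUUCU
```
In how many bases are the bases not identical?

The sequences differ at bases 2, 11, 20, 24 (1-based) — 4 in total.

4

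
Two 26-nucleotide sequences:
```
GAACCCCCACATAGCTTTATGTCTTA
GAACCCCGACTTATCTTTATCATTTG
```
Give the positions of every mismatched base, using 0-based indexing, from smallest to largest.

7, 10, 13, 20, 21, 22, 25

Differences at position 7 (C→G), position 10 (A→T), position 13 (G→T), position 20 (G→C), position 21 (T→A), position 22 (C→T), position 25 (A→G).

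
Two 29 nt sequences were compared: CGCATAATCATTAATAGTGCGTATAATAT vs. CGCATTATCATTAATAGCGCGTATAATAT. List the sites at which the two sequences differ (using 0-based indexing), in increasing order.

5, 17

Differences at site 5 (A→T), site 17 (T→C).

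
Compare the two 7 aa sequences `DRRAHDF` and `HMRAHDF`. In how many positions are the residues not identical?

2

Comparing position by position, 2 positions differ: 1 (D/H), 2 (R/M).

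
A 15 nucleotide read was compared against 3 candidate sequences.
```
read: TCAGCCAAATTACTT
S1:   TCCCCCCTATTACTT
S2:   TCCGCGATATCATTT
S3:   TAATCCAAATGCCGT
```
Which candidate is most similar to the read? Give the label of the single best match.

Hamming distances to read — S1: 4; S2: 5; S3: 5.
Smallest is S1 with 4 mismatches.

S1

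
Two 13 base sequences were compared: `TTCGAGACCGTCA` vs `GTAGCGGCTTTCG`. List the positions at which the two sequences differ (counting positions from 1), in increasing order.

1, 3, 5, 7, 9, 10, 13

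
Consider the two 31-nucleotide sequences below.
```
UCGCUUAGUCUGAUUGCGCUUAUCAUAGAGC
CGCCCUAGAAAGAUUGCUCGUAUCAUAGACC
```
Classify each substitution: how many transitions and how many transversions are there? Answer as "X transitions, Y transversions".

Transitions (purine↔purine or pyrimidine↔pyrimidine): 1 U→C, 5 U→C.
Transversions (purine↔pyrimidine): 2 C→G, 3 G→C, 9 U→A, 10 C→A, 11 U→A, 18 G→U, 20 U→G, 30 G→C.

2 transitions, 8 transversions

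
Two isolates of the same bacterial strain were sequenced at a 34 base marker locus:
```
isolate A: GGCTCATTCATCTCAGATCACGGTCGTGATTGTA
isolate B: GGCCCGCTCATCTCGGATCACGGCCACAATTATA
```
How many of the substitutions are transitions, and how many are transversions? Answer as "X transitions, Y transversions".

Mismatches (1-based):
base 4: T→C (pyrimidine→pyrimidine, transition)
base 6: A→G (purine→purine, transition)
base 7: T→C (pyrimidine→pyrimidine, transition)
base 15: A→G (purine→purine, transition)
base 24: T→C (pyrimidine→pyrimidine, transition)
base 26: G→A (purine→purine, transition)
base 27: T→C (pyrimidine→pyrimidine, transition)
base 28: G→A (purine→purine, transition)
base 32: G→A (purine→purine, transition)

9 transitions, 0 transversions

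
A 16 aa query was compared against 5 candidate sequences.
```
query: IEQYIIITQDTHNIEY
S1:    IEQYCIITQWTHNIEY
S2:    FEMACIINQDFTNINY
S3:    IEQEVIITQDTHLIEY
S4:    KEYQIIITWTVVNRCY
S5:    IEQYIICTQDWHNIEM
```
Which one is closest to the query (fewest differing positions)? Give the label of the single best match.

S1 differs at 2 positions; S2 differs at 8 positions; S3 differs at 3 positions; S4 differs at 9 positions; S5 differs at 3 positions. The closest is S1.

S1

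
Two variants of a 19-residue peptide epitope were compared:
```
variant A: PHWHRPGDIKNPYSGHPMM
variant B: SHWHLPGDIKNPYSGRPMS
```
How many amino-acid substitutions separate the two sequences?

4

The sequences differ at residues 1, 5, 16, 19 (1-based) — 4 in total.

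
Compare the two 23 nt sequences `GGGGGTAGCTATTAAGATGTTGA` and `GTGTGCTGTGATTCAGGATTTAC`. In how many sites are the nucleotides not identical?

12

The sequences differ at sites 2, 4, 6, 7, 9, 10, 14, 17, 18, 19, 22, 23 (1-based) — 12 in total.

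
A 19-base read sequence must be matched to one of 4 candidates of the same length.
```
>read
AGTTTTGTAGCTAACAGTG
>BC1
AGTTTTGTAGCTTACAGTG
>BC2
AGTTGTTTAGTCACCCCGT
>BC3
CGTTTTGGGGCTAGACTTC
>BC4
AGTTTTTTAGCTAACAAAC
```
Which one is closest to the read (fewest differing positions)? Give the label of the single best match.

BC1

BC1 differs at 1 position; BC2 differs at 9 positions; BC3 differs at 8 positions; BC4 differs at 4 positions. The closest is BC1.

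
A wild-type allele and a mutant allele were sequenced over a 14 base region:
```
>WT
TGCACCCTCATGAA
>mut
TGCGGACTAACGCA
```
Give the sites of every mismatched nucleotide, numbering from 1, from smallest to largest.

4, 5, 6, 9, 11, 13

Scanning 1-based: 4: A/G; 5: C/G; 6: C/A; 9: C/A; 11: T/C; 13: A/C.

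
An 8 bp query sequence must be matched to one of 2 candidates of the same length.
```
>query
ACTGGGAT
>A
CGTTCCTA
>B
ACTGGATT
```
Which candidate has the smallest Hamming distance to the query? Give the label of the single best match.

B

A differs at 7 positions; B differs at 2 positions. The closest is B.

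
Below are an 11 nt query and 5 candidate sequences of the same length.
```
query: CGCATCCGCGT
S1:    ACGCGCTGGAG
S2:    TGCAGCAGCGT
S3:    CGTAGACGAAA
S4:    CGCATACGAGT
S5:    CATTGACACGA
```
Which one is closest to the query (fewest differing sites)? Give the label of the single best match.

S4

Hamming distances to query — S1: 9; S2: 3; S3: 6; S4: 2; S5: 7.
Smallest is S4 with 2 mismatches.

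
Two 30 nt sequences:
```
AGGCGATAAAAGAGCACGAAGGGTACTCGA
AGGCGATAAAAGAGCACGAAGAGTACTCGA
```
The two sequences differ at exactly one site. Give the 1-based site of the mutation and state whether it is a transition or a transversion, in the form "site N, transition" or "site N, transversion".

site 22, transition

The sequences differ only at site 22: G→A (purine→purine), a transition.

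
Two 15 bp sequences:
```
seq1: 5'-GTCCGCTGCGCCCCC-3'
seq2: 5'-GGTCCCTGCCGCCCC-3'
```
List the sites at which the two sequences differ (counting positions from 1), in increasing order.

2, 3, 5, 10, 11

Differences at site 2 (T→G), site 3 (C→T), site 5 (G→C), site 10 (G→C), site 11 (C→G).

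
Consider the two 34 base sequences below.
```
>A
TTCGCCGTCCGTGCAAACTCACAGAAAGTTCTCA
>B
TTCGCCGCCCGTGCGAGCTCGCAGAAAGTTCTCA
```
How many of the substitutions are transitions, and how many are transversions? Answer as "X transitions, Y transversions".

4 transitions, 0 transversions

Transitions (purine↔purine or pyrimidine↔pyrimidine): 8 T→C, 15 A→G, 17 A→G, 21 A→G.
Transversions (purine↔pyrimidine): none.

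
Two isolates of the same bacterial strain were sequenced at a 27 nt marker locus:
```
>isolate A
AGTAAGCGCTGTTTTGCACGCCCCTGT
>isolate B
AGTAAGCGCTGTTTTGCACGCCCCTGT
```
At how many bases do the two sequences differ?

0

The two sequences are identical at every position.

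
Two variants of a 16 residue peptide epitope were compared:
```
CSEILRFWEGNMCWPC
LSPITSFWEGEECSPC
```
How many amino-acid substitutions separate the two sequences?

Comparing position by position, 7 residues differ: 1 (C/L), 3 (E/P), 5 (L/T), 6 (R/S), 11 (N/E), 12 (M/E), 14 (W/S).

7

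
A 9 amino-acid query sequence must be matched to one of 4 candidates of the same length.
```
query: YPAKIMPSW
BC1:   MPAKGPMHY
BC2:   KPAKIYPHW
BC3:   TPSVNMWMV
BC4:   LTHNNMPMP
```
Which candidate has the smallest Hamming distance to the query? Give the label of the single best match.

BC2

Hamming distances to query — BC1: 6; BC2: 3; BC3: 7; BC4: 7.
Smallest is BC2 with 3 mismatches.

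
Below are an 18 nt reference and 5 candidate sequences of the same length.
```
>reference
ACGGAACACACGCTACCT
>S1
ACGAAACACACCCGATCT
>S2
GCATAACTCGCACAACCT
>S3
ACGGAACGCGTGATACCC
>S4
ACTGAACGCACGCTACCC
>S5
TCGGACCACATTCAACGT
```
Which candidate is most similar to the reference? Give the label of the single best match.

S4

S1 differs at 4 bases; S2 differs at 7 bases; S3 differs at 5 bases; S4 differs at 3 bases; S5 differs at 6 bases. The closest is S4.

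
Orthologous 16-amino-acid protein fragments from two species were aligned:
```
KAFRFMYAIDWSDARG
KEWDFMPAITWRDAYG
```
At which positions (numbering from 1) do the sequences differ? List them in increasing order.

2, 3, 4, 7, 10, 12, 15

Scanning 1-based: 2: A/E; 3: F/W; 4: R/D; 7: Y/P; 10: D/T; 12: S/R; 15: R/Y.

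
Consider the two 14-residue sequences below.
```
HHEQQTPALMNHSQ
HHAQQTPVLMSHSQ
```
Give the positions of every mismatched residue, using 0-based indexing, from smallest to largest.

2, 7, 10

Scanning 0-based: 2: E/A; 7: A/V; 10: N/S.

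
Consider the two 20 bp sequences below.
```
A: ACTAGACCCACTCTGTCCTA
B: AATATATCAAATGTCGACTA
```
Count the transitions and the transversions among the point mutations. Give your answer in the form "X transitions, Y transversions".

1 transition, 8 transversions

Mismatches (1-based):
position 2: C→A (pyrimidine→purine, transversion)
position 5: G→T (purine→pyrimidine, transversion)
position 7: C→T (pyrimidine→pyrimidine, transition)
position 9: C→A (pyrimidine→purine, transversion)
position 11: C→A (pyrimidine→purine, transversion)
position 13: C→G (pyrimidine→purine, transversion)
position 15: G→C (purine→pyrimidine, transversion)
position 16: T→G (pyrimidine→purine, transversion)
position 17: C→A (pyrimidine→purine, transversion)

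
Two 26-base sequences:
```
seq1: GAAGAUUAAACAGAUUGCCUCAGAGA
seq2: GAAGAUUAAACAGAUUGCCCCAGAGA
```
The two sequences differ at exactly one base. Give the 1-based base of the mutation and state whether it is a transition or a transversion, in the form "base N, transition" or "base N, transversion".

base 20, transition

The sequences differ only at base 20: U→C (pyrimidine→pyrimidine), a transition.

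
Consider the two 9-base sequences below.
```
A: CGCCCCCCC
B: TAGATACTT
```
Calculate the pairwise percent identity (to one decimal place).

11.1%

8 positions differ (1, 2, 3, 4, 5, 6, 8, 9), so 1 of 9 match: 1/9 = 11.11%.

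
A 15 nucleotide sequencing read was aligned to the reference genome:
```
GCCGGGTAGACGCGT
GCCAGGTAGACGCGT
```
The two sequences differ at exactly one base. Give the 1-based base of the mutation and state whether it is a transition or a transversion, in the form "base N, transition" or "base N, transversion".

Base 4 changes G→A. G is a purine and A is a purine, so this is a transition.

base 4, transition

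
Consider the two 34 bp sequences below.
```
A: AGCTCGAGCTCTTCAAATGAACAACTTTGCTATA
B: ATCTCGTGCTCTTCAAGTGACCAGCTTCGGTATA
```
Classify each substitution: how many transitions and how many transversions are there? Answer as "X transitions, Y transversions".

Mismatches (1-based):
position 2: G→T (purine→pyrimidine, transversion)
position 7: A→T (purine→pyrimidine, transversion)
position 17: A→G (purine→purine, transition)
position 21: A→C (purine→pyrimidine, transversion)
position 24: A→G (purine→purine, transition)
position 28: T→C (pyrimidine→pyrimidine, transition)
position 30: C→G (pyrimidine→purine, transversion)

3 transitions, 4 transversions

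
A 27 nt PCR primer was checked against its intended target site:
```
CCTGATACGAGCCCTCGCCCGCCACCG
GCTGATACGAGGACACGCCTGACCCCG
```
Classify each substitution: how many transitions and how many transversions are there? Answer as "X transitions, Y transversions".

Mismatches (1-based):
position 1: C→G (pyrimidine→purine, transversion)
position 12: C→G (pyrimidine→purine, transversion)
position 13: C→A (pyrimidine→purine, transversion)
position 15: T→A (pyrimidine→purine, transversion)
position 20: C→T (pyrimidine→pyrimidine, transition)
position 22: C→A (pyrimidine→purine, transversion)
position 24: A→C (purine→pyrimidine, transversion)

1 transition, 6 transversions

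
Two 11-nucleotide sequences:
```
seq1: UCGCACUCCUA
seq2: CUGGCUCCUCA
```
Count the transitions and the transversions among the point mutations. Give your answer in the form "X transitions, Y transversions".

6 transitions, 2 transversions

Transitions (purine↔purine or pyrimidine↔pyrimidine): 1 U→C, 2 C→U, 6 C→U, 7 U→C, 9 C→U, 10 U→C.
Transversions (purine↔pyrimidine): 4 C→G, 5 A→C.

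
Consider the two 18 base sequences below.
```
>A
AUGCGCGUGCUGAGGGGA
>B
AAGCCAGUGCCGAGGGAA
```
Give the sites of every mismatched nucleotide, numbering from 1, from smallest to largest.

2, 5, 6, 11, 17

Scanning 1-based: 2: U/A; 5: G/C; 6: C/A; 11: U/C; 17: G/A.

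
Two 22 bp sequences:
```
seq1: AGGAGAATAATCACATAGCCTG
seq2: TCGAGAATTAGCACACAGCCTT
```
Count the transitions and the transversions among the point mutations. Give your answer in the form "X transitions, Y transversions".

Transitions (purine↔purine or pyrimidine↔pyrimidine): 16 T→C.
Transversions (purine↔pyrimidine): 1 A→T, 2 G→C, 9 A→T, 11 T→G, 22 G→T.

1 transition, 5 transversions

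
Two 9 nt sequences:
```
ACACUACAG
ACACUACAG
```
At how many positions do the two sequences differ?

The two sequences are identical at every position.

0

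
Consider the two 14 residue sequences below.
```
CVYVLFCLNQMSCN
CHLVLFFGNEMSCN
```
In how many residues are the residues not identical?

5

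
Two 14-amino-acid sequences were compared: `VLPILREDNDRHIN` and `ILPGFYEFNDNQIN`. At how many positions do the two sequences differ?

7

Mismatches (1-based): position 1: V→I; position 4: I→G; position 5: L→F; position 6: R→Y; position 8: D→F; position 11: R→N; position 12: H→Q.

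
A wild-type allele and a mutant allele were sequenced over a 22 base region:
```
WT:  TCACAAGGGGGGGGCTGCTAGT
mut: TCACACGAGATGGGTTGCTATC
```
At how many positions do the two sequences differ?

Mismatches (1-based): position 6: A→C; position 8: G→A; position 10: G→A; position 11: G→T; position 15: C→T; position 21: G→T; position 22: T→C.

7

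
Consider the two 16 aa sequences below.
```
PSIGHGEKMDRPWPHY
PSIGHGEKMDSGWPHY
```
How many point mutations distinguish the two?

2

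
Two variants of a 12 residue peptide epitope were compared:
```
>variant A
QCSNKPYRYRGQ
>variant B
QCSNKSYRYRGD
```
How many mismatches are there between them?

2

Mismatches (1-based): position 6: P→S; position 12: Q→D.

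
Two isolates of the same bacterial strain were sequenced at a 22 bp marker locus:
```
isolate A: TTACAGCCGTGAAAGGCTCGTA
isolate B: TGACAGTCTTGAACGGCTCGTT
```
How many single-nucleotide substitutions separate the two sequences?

Comparing position by position, 5 sites differ: 2 (T/G), 7 (C/T), 9 (G/T), 14 (A/C), 22 (A/T).

5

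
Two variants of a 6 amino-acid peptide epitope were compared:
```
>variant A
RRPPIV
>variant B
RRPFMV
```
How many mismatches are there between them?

2

The sequences differ at residues 4, 5 (1-based) — 2 in total.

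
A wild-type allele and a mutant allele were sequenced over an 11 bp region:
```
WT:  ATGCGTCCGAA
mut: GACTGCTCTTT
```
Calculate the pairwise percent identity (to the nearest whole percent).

Mismatches at positions 1, 2, 3, 4, 6, 7, 9, 10, 11 (1-based): 9 of 11.
Identical positions: 2/11 = 18.18% → 18%.

18%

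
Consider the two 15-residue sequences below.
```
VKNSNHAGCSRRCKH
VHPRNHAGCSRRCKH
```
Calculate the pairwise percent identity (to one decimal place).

Mismatches at positions 2, 3, 4 (1-based): 3 of 15.
Identical positions: 12/15 = 80% → 80.0%.

80.0%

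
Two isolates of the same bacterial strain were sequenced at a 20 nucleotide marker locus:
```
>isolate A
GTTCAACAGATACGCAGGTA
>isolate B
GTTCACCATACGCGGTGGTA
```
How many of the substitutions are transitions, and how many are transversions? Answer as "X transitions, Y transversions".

Transitions (purine↔purine or pyrimidine↔pyrimidine): 11 T→C, 12 A→G.
Transversions (purine↔pyrimidine): 6 A→C, 9 G→T, 15 C→G, 16 A→T.

2 transitions, 4 transversions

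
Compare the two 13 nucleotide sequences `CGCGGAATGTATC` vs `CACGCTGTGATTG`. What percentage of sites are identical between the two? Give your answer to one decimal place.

7 positions differ (2, 5, 6, 7, 10, 11, 13), so 6 of 13 match: 6/13 = 46.15%.

46.2%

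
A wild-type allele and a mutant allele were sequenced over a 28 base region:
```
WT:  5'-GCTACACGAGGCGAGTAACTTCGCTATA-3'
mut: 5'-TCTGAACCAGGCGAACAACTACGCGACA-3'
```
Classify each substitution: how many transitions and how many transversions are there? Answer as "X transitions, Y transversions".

4 transitions, 5 transversions

Mismatches (1-based):
base 1: G→T (purine→pyrimidine, transversion)
base 4: A→G (purine→purine, transition)
base 5: C→A (pyrimidine→purine, transversion)
base 8: G→C (purine→pyrimidine, transversion)
base 15: G→A (purine→purine, transition)
base 16: T→C (pyrimidine→pyrimidine, transition)
base 21: T→A (pyrimidine→purine, transversion)
base 25: T→G (pyrimidine→purine, transversion)
base 27: T→C (pyrimidine→pyrimidine, transition)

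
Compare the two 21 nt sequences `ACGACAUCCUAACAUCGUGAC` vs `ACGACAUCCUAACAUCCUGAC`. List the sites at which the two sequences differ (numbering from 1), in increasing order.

Differences at site 17 (G→C).

17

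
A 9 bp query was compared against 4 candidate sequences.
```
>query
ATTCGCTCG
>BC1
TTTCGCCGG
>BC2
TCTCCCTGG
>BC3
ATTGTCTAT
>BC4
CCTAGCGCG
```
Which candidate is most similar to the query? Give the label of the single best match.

BC1

BC1 differs at 3 sites; BC2 differs at 4 sites; BC3 differs at 4 sites; BC4 differs at 4 sites. The closest is BC1.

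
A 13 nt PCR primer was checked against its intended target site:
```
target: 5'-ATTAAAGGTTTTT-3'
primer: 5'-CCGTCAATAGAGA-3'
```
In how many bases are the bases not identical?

Comparing position by position, 12 bases differ: 1 (A/C), 2 (T/C), 3 (T/G), 4 (A/T), 5 (A/C), 7 (G/A), 8 (G/T), 9 (T/A), 10 (T/G), 11 (T/A), 12 (T/G), 13 (T/A).

12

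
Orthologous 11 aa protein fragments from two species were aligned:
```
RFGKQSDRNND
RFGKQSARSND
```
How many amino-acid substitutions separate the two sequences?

2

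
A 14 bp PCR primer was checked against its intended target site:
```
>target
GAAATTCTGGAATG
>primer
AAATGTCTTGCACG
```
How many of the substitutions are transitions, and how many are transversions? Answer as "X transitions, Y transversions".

2 transitions, 4 transversions

Mismatches (1-based):
base 1: G→A (purine→purine, transition)
base 4: A→T (purine→pyrimidine, transversion)
base 5: T→G (pyrimidine→purine, transversion)
base 9: G→T (purine→pyrimidine, transversion)
base 11: A→C (purine→pyrimidine, transversion)
base 13: T→C (pyrimidine→pyrimidine, transition)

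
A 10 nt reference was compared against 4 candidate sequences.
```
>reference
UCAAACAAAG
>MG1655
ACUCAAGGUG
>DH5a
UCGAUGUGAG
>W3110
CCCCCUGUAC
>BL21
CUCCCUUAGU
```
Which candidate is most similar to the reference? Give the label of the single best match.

MG1655 differs at 7 positions; DH5a differs at 5 positions; W3110 differs at 8 positions; BL21 differs at 9 positions. The closest is DH5a.

DH5a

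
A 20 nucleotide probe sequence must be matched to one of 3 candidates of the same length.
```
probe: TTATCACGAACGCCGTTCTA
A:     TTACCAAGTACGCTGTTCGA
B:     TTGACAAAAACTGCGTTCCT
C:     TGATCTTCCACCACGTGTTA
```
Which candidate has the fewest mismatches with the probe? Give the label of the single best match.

A differs at 5 sites; B differs at 8 sites; C differs at 9 sites. The closest is A.

A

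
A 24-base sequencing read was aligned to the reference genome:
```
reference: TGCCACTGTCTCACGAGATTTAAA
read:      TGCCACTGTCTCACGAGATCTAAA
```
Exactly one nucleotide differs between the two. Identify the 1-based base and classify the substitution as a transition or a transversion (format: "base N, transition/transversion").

base 20, transition

Base 20 changes T→C. T is a pyrimidine and C is a pyrimidine, so this is a transition.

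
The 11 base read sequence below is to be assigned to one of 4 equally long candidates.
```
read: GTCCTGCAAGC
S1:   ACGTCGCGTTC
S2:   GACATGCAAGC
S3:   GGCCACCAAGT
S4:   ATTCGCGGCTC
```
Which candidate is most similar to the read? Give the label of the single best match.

S2

S1 differs at 8 bases; S2 differs at 2 bases; S3 differs at 4 bases; S4 differs at 8 bases. The closest is S2.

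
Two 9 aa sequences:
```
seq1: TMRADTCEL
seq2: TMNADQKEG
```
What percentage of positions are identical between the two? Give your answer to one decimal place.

55.6%

Mismatches at positions 3, 6, 7, 9 (1-based): 4 of 9.
Identical positions: 5/9 = 55.56% → 55.6%.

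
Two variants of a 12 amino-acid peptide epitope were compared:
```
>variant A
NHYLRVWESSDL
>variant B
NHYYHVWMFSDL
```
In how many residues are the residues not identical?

4

Mismatches (1-based): residue 4: L→Y; residue 5: R→H; residue 8: E→M; residue 9: S→F.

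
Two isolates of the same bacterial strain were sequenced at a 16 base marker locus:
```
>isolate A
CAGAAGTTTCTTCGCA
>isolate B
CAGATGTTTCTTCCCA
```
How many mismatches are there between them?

The sequences differ at bases 5, 14 (1-based) — 2 in total.

2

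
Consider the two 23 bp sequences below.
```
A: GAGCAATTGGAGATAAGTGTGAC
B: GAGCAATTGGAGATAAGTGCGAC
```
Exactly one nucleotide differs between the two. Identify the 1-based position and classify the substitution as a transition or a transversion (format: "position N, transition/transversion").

position 20, transition

The sequences differ only at position 20: T→C (pyrimidine→pyrimidine), a transition.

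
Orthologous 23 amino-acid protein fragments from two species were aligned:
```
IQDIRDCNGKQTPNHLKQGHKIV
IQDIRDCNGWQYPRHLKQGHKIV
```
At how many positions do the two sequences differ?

The sequences differ at positions 10, 12, 14 (1-based) — 3 in total.

3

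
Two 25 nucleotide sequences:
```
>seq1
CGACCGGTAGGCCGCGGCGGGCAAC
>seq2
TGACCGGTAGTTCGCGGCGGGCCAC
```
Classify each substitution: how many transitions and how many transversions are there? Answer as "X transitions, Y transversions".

Transitions (purine↔purine or pyrimidine↔pyrimidine): 1 C→T, 12 C→T.
Transversions (purine↔pyrimidine): 11 G→T, 23 A→C.

2 transitions, 2 transversions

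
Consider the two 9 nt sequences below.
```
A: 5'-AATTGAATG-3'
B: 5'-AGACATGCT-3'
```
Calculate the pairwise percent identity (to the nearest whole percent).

11%

8 positions differ (2, 3, 4, 5, 6, 7, 8, 9), so 1 of 9 match: 1/9 = 11.11%.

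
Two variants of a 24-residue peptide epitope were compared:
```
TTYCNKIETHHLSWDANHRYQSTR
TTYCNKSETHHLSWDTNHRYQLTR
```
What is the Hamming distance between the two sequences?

Comparing position by position, 3 residues differ: 7 (I/S), 16 (A/T), 22 (S/L).

3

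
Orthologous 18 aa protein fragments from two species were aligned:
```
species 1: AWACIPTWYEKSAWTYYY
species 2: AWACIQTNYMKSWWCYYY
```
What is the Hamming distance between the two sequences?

5

The sequences differ at residues 6, 8, 10, 13, 15 (1-based) — 5 in total.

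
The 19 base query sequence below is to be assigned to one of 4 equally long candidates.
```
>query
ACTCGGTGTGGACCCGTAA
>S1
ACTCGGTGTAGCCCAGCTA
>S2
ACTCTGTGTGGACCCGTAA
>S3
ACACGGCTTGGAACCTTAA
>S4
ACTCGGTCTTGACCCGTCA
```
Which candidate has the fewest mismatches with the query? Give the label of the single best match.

S2

S1 differs at 5 bases; S2 differs at 1 base; S3 differs at 5 bases; S4 differs at 3 bases. The closest is S2.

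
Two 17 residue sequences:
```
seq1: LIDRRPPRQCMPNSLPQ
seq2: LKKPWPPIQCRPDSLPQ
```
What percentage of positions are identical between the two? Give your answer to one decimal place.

58.8%

Mismatches at positions 2, 3, 4, 5, 8, 11, 13 (1-based): 7 of 17.
Identical positions: 10/17 = 58.82% → 58.8%.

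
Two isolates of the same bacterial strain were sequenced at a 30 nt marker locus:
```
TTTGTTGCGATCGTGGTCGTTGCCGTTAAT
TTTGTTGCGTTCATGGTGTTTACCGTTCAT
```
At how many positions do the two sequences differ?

6

Comparing position by position, 6 positions differ: 10 (A/T), 13 (G/A), 18 (C/G), 19 (G/T), 22 (G/A), 28 (A/C).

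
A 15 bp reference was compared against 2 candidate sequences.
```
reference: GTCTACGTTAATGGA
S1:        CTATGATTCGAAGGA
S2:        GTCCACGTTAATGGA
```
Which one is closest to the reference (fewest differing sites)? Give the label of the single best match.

S1 differs at 8 sites; S2 differs at 1 site. The closest is S2.

S2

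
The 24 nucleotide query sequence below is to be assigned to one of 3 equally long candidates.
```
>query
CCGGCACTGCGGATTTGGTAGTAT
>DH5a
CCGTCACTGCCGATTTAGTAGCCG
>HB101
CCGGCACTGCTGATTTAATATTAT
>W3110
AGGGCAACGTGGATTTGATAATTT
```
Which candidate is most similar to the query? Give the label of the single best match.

HB101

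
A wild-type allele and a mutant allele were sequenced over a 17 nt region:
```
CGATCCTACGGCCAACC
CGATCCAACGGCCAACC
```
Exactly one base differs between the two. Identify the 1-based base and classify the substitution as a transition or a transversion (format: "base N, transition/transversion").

Base 7 changes T→A. T is a pyrimidine and A is a purine, so this is a transversion.

base 7, transversion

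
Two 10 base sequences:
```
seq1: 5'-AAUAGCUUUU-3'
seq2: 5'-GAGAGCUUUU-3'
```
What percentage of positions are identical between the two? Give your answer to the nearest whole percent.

80%

Mismatches at positions 1, 3 (1-based): 2 of 10.
Identical positions: 8/10 = 80% → 80%.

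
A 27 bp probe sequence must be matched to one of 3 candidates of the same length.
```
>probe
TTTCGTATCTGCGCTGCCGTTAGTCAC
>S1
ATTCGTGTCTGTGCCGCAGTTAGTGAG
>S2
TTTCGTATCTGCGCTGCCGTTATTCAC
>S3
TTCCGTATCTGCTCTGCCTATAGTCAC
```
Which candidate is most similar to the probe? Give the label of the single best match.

S2

S1 differs at 7 sites; S2 differs at 1 site; S3 differs at 4 sites. The closest is S2.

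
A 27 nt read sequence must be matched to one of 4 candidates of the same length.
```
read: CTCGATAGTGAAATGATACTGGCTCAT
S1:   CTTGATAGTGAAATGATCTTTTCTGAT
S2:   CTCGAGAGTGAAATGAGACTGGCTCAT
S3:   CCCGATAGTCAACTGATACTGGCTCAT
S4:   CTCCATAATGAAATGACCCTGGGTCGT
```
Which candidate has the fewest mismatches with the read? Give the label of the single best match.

Hamming distances to read — S1: 6; S2: 2; S3: 3; S4: 6.
Smallest is S2 with 2 mismatches.

S2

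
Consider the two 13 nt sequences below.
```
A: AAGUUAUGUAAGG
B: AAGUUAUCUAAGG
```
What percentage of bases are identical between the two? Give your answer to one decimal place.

1 position differs (8), so 12 of 13 match: 12/13 = 92.31%.

92.3%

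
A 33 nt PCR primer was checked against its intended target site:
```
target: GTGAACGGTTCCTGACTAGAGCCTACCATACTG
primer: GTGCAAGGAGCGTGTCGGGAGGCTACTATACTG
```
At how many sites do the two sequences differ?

10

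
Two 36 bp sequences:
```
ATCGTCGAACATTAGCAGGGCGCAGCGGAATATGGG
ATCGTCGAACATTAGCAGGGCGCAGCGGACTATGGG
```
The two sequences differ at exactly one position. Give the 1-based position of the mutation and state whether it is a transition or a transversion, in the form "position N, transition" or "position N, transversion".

position 30, transversion

Position 30 changes A→C. A is a purine and C is a pyrimidine, so this is a transversion.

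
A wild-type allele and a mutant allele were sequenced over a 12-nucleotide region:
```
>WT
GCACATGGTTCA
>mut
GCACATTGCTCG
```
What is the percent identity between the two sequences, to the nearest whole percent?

75%

3 positions differ (7, 9, 12), so 9 of 12 match: 9/12 = 75%.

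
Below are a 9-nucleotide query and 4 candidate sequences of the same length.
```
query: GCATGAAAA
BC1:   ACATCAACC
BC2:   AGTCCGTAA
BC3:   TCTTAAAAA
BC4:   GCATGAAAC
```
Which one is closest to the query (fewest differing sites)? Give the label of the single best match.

BC1 differs at 4 sites; BC2 differs at 7 sites; BC3 differs at 3 sites; BC4 differs at 1 site. The closest is BC4.

BC4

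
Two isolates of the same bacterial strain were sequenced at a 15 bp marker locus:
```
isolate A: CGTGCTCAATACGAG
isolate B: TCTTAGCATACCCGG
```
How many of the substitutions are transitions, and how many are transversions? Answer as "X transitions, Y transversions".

2 transitions, 8 transversions

Mismatches (1-based):
position 1: C→T (pyrimidine→pyrimidine, transition)
position 2: G→C (purine→pyrimidine, transversion)
position 4: G→T (purine→pyrimidine, transversion)
position 5: C→A (pyrimidine→purine, transversion)
position 6: T→G (pyrimidine→purine, transversion)
position 9: A→T (purine→pyrimidine, transversion)
position 10: T→A (pyrimidine→purine, transversion)
position 11: A→C (purine→pyrimidine, transversion)
position 13: G→C (purine→pyrimidine, transversion)
position 14: A→G (purine→purine, transition)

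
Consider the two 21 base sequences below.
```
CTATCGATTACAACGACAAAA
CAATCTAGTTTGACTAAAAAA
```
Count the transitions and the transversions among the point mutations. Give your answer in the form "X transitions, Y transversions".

Transitions (purine↔purine or pyrimidine↔pyrimidine): 11 C→T, 12 A→G.
Transversions (purine↔pyrimidine): 2 T→A, 6 G→T, 8 T→G, 10 A→T, 15 G→T, 17 C→A.

2 transitions, 6 transversions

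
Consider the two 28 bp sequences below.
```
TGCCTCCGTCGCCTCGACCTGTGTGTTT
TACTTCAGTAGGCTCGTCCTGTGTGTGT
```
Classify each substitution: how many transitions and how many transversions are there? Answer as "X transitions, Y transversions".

2 transitions, 5 transversions

Mismatches (1-based):
site 2: G→A (purine→purine, transition)
site 4: C→T (pyrimidine→pyrimidine, transition)
site 7: C→A (pyrimidine→purine, transversion)
site 10: C→A (pyrimidine→purine, transversion)
site 12: C→G (pyrimidine→purine, transversion)
site 17: A→T (purine→pyrimidine, transversion)
site 27: T→G (pyrimidine→purine, transversion)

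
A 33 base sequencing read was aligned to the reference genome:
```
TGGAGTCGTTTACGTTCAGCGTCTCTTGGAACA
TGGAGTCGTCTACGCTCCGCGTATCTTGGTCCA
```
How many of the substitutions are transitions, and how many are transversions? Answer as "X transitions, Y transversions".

Mismatches (1-based):
position 10: T→C (pyrimidine→pyrimidine, transition)
position 15: T→C (pyrimidine→pyrimidine, transition)
position 18: A→C (purine→pyrimidine, transversion)
position 23: C→A (pyrimidine→purine, transversion)
position 30: A→T (purine→pyrimidine, transversion)
position 31: A→C (purine→pyrimidine, transversion)

2 transitions, 4 transversions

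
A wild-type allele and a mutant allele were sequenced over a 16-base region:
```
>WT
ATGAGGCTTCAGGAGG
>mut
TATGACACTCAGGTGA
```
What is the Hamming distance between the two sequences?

Comparing position by position, 10 positions differ: 1 (A/T), 2 (T/A), 3 (G/T), 4 (A/G), 5 (G/A), 6 (G/C), 7 (C/A), 8 (T/C), 14 (A/T), 16 (G/A).

10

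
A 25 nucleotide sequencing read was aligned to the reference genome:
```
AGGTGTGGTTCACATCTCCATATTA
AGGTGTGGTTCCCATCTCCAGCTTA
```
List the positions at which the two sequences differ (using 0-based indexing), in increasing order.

Scanning 0-based: 11: A/C; 20: T/G; 21: A/C.

11, 20, 21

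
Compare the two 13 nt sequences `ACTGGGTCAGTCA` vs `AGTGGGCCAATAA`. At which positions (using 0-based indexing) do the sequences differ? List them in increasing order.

Differences at position 1 (C→G), position 6 (T→C), position 9 (G→A), position 11 (C→A).

1, 6, 9, 11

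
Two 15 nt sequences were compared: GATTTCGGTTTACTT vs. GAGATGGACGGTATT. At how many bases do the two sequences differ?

9

Comparing position by position, 9 bases differ: 3 (T/G), 4 (T/A), 6 (C/G), 8 (G/A), 9 (T/C), 10 (T/G), 11 (T/G), 12 (A/T), 13 (C/A).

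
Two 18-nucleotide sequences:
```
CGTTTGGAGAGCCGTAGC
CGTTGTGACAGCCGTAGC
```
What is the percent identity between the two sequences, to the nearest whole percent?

Mismatches at positions 5, 6, 9 (1-based): 3 of 18.
Identical positions: 15/18 = 83.33% → 83%.

83%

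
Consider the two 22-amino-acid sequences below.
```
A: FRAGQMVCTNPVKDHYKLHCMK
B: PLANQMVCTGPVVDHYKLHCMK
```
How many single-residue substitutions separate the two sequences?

The sequences differ at residues 1, 2, 4, 10, 13 (1-based) — 5 in total.

5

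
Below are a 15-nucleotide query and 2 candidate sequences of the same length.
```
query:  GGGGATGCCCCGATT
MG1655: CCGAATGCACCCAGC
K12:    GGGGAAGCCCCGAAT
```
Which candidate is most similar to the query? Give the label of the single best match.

K12

MG1655 differs at 7 bases; K12 differs at 2 bases. The closest is K12.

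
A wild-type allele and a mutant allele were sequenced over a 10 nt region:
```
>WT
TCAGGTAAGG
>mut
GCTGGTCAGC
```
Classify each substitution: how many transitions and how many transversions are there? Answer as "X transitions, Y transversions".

Mismatches (1-based):
site 1: T→G (pyrimidine→purine, transversion)
site 3: A→T (purine→pyrimidine, transversion)
site 7: A→C (purine→pyrimidine, transversion)
site 10: G→C (purine→pyrimidine, transversion)

0 transitions, 4 transversions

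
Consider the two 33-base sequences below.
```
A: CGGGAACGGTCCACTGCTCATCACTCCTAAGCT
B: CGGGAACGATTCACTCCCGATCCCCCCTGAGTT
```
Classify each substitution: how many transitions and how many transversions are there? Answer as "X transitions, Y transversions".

Mismatches (1-based):
position 9: G→A (purine→purine, transition)
position 11: C→T (pyrimidine→pyrimidine, transition)
position 16: G→C (purine→pyrimidine, transversion)
position 18: T→C (pyrimidine→pyrimidine, transition)
position 19: C→G (pyrimidine→purine, transversion)
position 23: A→C (purine→pyrimidine, transversion)
position 25: T→C (pyrimidine→pyrimidine, transition)
position 29: A→G (purine→purine, transition)
position 32: C→T (pyrimidine→pyrimidine, transition)

6 transitions, 3 transversions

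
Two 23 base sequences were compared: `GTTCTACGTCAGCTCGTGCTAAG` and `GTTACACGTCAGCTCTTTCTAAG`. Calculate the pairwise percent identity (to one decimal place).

82.6%

Mismatches at positions 4, 5, 16, 18 (1-based): 4 of 23.
Identical positions: 19/23 = 82.61% → 82.6%.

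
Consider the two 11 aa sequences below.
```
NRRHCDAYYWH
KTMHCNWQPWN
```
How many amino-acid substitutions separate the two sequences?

8

Comparing position by position, 8 residues differ: 1 (N/K), 2 (R/T), 3 (R/M), 6 (D/N), 7 (A/W), 8 (Y/Q), 9 (Y/P), 11 (H/N).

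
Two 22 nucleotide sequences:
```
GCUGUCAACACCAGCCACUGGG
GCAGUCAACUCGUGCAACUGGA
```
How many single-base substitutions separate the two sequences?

6

Mismatches (1-based): position 3: U→A; position 10: A→U; position 12: C→G; position 13: A→U; position 16: C→A; position 22: G→A.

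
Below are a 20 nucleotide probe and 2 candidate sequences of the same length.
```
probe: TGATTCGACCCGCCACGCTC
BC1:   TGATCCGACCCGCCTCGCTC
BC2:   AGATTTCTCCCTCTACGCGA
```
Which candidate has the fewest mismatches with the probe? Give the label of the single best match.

BC1 differs at 2 positions; BC2 differs at 8 positions. The closest is BC1.

BC1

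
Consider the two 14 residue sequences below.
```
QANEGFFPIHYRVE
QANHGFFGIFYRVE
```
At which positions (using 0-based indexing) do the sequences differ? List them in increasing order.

Differences at position 3 (E→H), position 7 (P→G), position 9 (H→F).

3, 7, 9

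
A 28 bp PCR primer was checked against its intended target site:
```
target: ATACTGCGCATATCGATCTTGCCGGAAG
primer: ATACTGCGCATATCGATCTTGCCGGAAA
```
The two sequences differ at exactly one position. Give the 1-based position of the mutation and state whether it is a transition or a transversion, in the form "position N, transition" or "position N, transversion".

The sequences differ only at position 28: G→A (purine→purine), a transition.

position 28, transition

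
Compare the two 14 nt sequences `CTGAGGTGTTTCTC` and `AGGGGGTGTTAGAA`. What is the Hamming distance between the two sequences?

7

The sequences differ at bases 1, 2, 4, 11, 12, 13, 14 (1-based) — 7 in total.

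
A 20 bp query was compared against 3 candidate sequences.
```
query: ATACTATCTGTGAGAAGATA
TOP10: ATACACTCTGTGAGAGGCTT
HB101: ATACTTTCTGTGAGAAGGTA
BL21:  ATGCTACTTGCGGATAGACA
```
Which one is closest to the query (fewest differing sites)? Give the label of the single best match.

HB101

Hamming distances to query — TOP10: 5; HB101: 2; BL21: 8.
Smallest is HB101 with 2 mismatches.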